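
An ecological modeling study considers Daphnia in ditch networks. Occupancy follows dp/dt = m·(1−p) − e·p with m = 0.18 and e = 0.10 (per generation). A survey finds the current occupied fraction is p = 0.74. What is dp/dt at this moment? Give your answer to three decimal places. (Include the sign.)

-0.027

Colonization term: m·(1−p) = 0.18×0.2600 = 0.04680.
Extinction term: e·p = 0.07400.
dp/dt = 0.04680 − 0.07400 = -0.02720.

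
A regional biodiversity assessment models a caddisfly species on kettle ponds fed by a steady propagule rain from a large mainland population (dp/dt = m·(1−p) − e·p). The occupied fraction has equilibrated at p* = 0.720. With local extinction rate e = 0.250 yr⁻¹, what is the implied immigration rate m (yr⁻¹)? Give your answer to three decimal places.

At equilibrium m(1−p*) = e·p*, so m = e·p*/(1−p*).
m = 0.250 × 0.720 / 0.2800 = 0.1800/0.2800 = 0.6429.

0.643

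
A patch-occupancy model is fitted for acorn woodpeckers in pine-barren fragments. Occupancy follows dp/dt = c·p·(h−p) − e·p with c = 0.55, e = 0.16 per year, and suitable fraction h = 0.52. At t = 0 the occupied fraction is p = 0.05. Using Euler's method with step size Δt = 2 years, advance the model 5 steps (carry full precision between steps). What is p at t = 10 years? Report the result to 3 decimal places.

Update rule: p ← p + [c·p·(h−p) − e·p]·Δt with Δt = 2.
step 1: Δp = +0.00985, p = 0.05985
step 2: Δp = +0.01114, p = 0.07099
step 3: Δp = +0.01235, p = 0.08334
step 4: Δp = +0.01336, p = 0.09670
step 5: Δp = +0.01408, p = 0.11078

0.111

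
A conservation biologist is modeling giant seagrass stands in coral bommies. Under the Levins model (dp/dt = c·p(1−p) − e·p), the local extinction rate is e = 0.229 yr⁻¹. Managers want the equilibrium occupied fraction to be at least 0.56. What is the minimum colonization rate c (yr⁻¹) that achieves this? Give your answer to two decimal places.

0.52

p* = 1 − e/c ≥ 0.56 requires e/c ≤ 0.4400, i.e. c ≥ e/0.4400.
c_min = 0.229/0.4400 = 0.5205.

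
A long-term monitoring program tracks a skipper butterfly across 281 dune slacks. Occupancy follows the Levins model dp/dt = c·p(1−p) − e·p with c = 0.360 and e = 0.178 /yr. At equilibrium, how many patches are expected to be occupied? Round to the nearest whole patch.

142

p* = 1 − e/c = 1 − 0.178/0.360 = 0.5056.
Expected occupied patches = N × p* = 281 × 0.5056 = 142.06 ≈ 142.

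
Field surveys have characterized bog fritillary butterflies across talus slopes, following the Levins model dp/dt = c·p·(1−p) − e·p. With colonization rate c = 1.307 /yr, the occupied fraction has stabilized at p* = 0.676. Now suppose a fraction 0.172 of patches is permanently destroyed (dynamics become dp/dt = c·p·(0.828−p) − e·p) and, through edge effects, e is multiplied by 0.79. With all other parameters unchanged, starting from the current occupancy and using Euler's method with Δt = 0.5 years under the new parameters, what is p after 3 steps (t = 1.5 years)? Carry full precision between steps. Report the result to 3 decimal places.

Balance c(1−p*) = e gives e = 1.307×(1 − 0.67600) = 0.42347.
Starting from p₀ = 0.67600; update p ← p + (dp/dt)·Δt with the new parameters.
p: 0.67600 → 0.63007  (Δp = -0.04593)
p: 0.63007 → 0.60618  (Δp = -0.02390)
p: 0.60618 → 0.59265  (Δp = -0.01352)

0.593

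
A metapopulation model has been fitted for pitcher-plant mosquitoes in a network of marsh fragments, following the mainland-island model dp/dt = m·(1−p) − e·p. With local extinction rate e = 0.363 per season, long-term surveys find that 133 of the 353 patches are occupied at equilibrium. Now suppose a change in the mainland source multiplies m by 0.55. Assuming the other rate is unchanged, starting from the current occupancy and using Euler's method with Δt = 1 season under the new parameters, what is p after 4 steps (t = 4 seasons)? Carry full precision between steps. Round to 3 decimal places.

Observed p* = 133/353 = 0.37677.
Balance m(1−p*) = e·p* gives m = e·p*/(1−p*) = 0.363×0.37677/0.62323 = 0.21945.
Starting from p₀ = 0.37677; update p ← p + (dp/dt)·Δt with the new parameters.
t = 1: p = 0.37677 + (-0.06155) = 0.31523
t = 2: p = 0.31523 + (-0.03178) = 0.28345
t = 3: p = 0.28345 + (-0.01641) = 0.26704
t = 4: p = 0.26704 + (-0.00847) = 0.25857

0.259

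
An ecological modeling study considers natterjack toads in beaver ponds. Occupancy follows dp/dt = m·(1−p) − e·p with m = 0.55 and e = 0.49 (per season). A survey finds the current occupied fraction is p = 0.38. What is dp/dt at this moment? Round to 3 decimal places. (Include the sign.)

Colonization term: m·(1−p) = 0.55×0.6200 = 0.34100.
Extinction term: e·p = 0.18620.
dp/dt = 0.34100 − 0.18620 = 0.15480.

0.155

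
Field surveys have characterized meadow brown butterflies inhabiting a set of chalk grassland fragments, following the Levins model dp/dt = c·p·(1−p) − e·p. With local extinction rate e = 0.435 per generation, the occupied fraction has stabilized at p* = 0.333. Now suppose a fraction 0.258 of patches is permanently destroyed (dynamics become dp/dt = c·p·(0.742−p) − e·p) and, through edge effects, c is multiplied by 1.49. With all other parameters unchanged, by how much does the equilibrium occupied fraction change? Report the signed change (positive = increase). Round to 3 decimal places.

-0.039

Balance c(1−p*) = e gives c = e/(1 − 0.33300) = 0.435/0.66700 = 0.65217.
New p* = 0.742 − e/c = 0.742 − 0.43500/0.97173 = 0.29434.
Δp* = 0.29434 − 0.33300 = -0.03866.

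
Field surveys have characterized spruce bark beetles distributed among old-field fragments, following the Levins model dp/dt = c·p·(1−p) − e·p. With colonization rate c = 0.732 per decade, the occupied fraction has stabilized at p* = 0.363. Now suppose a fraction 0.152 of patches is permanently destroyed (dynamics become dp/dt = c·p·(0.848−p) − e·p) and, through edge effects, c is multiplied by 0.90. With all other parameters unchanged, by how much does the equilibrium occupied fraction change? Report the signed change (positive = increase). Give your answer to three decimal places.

Balance c(1−p*) = e gives e = 0.732×(1 − 0.36300) = 0.46628.
New p* = 0.848 − e/c = 0.848 − 0.46628/0.65880 = 0.14023.
Δp* = 0.14023 − 0.36300 = -0.22277.

-0.223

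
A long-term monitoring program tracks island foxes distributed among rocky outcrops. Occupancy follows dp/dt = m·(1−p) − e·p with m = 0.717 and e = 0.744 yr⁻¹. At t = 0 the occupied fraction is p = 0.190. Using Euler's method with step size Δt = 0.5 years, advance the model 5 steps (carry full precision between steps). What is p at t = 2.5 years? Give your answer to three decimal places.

Update rule: p ← p + [m·(1−p) − e·p]·Δt with Δt = 0.5.
t = 0.5: p = 0.19000 + (+0.21970) = 0.40970
t = 1: p = 0.40970 + (+0.05921) = 0.46892
t = 1.5: p = 0.46892 + (+0.01596) = 0.48487
t = 2: p = 0.48487 + (+0.00430) = 0.48917
t = 2.5: p = 0.48917 + (+0.00116) = 0.49033

0.490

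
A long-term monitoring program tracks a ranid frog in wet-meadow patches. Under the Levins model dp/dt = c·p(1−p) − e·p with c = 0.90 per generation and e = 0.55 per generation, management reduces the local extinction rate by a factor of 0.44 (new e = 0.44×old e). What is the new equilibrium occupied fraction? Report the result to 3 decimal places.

0.731

Before: p* = 1 − 0.55/0.90 = 0.3889.
After the change, c = 0.9, e = 0.242, so p* = 1 − 0.242/0.9 = 0.7311.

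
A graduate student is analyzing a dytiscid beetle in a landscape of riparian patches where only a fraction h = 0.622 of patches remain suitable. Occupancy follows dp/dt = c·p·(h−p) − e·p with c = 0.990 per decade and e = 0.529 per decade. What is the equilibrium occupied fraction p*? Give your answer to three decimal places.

Setting dp/dt = 0 and dividing by p* gives c·(h−p*) = e.
So p* = h − e/c = 0.622 − 0.529/0.990 = 0.622 − 0.5343 = 0.0877.

0.088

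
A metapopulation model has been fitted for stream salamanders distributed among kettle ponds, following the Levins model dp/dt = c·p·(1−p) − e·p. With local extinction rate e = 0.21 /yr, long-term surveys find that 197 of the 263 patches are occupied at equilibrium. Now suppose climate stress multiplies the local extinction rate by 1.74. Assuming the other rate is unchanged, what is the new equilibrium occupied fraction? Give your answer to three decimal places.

0.563

Observed p* = 197/263 = 0.74905.
Balance c(1−p*) = e gives c = e/(1 − 0.74905) = 0.21/0.25095 = 0.83682.
New p* = 1 − e/c = 1 − 0.36540/0.83682 = 0.56335.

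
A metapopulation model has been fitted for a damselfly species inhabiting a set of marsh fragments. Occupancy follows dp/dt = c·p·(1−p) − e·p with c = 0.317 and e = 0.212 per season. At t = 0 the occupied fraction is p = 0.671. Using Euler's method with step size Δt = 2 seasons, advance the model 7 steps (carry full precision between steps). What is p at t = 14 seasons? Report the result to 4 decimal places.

0.3604

Update rule: p ← p + [c·p·(1−p) − e·p]·Δt with Δt = 2.
p: 0.67100 → 0.52646  (Δp = -0.14454)
p: 0.52646 → 0.46130  (Δp = -0.06516)
p: 0.46130 → 0.42326  (Δp = -0.03804)
p: 0.42326 → 0.39856  (Δp = -0.02469)
p: 0.39856 → 0.38155  (Δp = -0.01701)
p: 0.38155 → 0.36938  (Δp = -0.01217)
p: 0.36938 → 0.36044  (Δp = -0.00893)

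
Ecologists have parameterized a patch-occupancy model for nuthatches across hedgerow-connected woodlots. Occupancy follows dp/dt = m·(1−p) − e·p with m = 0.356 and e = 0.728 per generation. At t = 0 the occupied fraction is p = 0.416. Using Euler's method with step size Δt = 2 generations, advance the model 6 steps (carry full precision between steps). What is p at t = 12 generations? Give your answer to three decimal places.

0.551

Update rule: p ← p + [m·(1−p) − e·p]·Δt with Δt = 2.
  1  |  dp/dt·Δt = -0.189888  |  p_1 = 0.226112
  2  |  dp/dt·Δt = +0.221789  |  p_2 = 0.447901
  3  |  dp/dt·Δt = -0.259050  |  p_3 = 0.188851
  4  |  dp/dt·Δt = +0.302570  |  p_4 = 0.491422
  5  |  dp/dt·Δt = -0.353402  |  p_5 = 0.138020
  6  |  dp/dt·Δt = +0.412773  |  p_6 = 0.550793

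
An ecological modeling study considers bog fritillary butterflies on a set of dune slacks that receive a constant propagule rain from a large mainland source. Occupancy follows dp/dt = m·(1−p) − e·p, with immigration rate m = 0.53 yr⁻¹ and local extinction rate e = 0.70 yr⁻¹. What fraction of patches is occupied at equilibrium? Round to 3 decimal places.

Setting dp/dt = 0: m − m·p* = e·p*, so m = (m+e)·p*.
p* = m/(m+e) = 0.53/(0.53+0.70) = 0.53/1.2300 = 0.4309.

0.431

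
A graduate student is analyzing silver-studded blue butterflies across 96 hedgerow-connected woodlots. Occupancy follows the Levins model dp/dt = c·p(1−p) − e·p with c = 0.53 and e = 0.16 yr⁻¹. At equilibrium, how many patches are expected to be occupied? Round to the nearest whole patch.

67

p* = 1 − e/c = 1 − 0.16/0.53 = 0.6981.
Expected occupied patches = N × p* = 96 × 0.6981 = 67.02 ≈ 67.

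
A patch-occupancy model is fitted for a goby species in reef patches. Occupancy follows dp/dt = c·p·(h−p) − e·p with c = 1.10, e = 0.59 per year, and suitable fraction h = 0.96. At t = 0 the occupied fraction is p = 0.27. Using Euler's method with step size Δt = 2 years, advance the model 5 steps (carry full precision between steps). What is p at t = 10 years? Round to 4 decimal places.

0.4236

Update rule: p ← p + [c·p·(h−p) − e·p]·Δt with Δt = 2.
p: 0.27000 → 0.36126  (Δp = +0.09126)
p: 0.36126 → 0.41083  (Δp = +0.04957)
p: 0.41083 → 0.42241  (Δp = +0.01157)
p: 0.42241 → 0.42355  (Δp = +0.00114)
p: 0.42355 → 0.42363  (Δp = +0.00008)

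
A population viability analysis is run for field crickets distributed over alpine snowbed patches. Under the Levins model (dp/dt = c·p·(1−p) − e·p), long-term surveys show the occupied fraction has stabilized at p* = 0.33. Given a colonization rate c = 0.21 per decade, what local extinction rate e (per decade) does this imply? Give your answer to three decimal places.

At equilibrium c(1−p*) = e.
e = 0.21 × (1 − 0.33) = 0.21 × 0.6700 = 0.1407.

0.141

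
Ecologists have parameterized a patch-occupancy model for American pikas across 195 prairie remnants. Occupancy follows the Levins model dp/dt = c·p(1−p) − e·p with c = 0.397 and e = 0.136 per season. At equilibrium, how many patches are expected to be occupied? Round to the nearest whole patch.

p* = 1 − e/c = 1 − 0.136/0.397 = 0.6574.
Expected occupied patches = N × p* = 195 × 0.6574 = 128.20 ≈ 128.

128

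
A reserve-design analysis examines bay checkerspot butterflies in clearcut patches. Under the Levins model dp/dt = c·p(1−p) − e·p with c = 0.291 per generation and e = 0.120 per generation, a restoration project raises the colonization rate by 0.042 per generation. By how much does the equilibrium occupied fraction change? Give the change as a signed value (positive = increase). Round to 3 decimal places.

Before: p* = 1 − 0.120/0.291 = 0.5876.
After the change, c = 0.333, e = 0.12, so p* = 1 − 0.12/0.333 = 0.6396.
Δp* = 0.6396 − 0.5876 = +0.0520.

0.052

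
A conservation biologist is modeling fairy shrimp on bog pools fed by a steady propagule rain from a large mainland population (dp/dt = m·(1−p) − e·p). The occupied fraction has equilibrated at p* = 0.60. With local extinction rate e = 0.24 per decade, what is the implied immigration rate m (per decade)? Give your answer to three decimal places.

0.360

At equilibrium m(1−p*) = e·p*, so m = e·p*/(1−p*).
m = 0.24 × 0.60 / 0.4000 = 0.1440/0.4000 = 0.3600.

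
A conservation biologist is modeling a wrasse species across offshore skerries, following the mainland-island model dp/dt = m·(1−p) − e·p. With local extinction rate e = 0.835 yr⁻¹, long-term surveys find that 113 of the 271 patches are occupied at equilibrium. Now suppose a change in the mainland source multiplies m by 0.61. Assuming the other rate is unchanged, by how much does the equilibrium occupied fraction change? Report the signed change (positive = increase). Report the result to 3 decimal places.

Observed p* = 113/271 = 0.41697.
Balance m(1−p*) = e·p* gives m = e·p*/(1−p*) = 0.835×0.41697/0.58303 = 0.59717.
New p* = m/(m+e) = 0.36427/(0.36427+0.83500) = 0.30374.
Δp* = 0.30374 − 0.41697 = -0.11323.

-0.113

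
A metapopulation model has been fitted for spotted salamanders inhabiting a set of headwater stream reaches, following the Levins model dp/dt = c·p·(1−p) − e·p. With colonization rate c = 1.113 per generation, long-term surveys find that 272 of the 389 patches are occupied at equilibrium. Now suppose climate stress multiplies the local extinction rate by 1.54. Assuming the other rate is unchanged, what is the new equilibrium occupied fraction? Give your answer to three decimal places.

0.537

Observed p* = 272/389 = 0.69923.
Balance c(1−p*) = e gives e = 1.113×(1 − 0.69923) = 0.33476.
New p* = 1 − e/c = 1 − 0.51553/1.11300 = 0.53681.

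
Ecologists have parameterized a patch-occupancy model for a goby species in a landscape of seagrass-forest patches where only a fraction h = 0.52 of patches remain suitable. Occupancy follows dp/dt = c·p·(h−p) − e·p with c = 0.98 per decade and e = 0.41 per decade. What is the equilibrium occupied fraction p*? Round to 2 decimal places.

0.10

Setting dp/dt = 0 and dividing by p* gives c·(h−p*) = e.
So p* = h − e/c = 0.52 − 0.41/0.98 = 0.52 − 0.4184 = 0.1016.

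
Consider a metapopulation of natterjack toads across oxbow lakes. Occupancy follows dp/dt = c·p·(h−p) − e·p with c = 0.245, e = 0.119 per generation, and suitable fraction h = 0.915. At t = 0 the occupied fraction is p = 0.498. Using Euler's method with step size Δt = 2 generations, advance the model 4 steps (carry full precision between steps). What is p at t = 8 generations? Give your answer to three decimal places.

Update rule: p ← p + [c·p·(h−p) − e·p]·Δt with Δt = 2.
  1  |  dp/dt·Δt = -0.016768  |  p_1 = 0.481232
  2  |  dp/dt·Δt = -0.012249  |  p_2 = 0.468983
  3  |  dp/dt·Δt = -0.009123  |  p_3 = 0.459861
  4  |  dp/dt·Δt = -0.006889  |  p_4 = 0.452971

0.453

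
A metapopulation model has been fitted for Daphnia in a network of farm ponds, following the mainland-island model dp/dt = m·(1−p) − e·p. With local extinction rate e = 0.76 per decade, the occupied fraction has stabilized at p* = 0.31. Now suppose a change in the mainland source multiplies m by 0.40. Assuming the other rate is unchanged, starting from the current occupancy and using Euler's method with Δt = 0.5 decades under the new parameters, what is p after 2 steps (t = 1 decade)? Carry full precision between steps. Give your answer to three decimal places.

Balance m(1−p*) = e·p* gives m = e·p*/(1−p*) = 0.76×0.31000/0.69000 = 0.34145.
Starting from p₀ = 0.31000; update p ← p + (dp/dt)·Δt with the new parameters.
t = 0.5: p = 0.31000 + (-0.07068) = 0.23932
t = 1: p = 0.23932 + (-0.03899) = 0.20033

0.200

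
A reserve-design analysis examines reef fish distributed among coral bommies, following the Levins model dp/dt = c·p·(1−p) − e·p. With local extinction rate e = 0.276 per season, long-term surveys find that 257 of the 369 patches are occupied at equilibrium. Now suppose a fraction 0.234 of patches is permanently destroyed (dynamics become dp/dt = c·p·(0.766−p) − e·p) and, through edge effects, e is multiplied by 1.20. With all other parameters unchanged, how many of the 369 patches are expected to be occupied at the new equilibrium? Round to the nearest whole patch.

148

Observed p* = 257/369 = 0.69648.
Balance c(1−p*) = e gives c = e/(1 − 0.69648) = 0.276/0.30352 = 0.90933.
New p* = 0.766 − e/c = 0.766 − 0.33120/0.90933 = 0.40178.
Expected occupied = 369 × 0.40178 = 148.26 ≈ 148.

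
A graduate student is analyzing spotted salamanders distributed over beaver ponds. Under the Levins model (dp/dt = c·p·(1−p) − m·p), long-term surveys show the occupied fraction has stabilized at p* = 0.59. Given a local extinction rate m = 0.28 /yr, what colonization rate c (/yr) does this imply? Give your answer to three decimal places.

At equilibrium c(1−p*) = m, so c = m/(1−p*).
c = 0.28/(1 − 0.59) = 0.28/0.4100 = 0.6829.

0.683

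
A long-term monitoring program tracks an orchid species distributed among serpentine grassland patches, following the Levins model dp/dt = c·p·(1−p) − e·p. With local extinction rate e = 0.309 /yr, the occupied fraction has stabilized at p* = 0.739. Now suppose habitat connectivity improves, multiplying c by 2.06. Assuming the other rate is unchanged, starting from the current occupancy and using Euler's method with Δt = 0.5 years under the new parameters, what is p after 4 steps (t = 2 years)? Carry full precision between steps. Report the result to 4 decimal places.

Balance c(1−p*) = e gives c = e/(1 − 0.73900) = 0.309/0.26100 = 1.18391.
Starting from p₀ = 0.73900; update p ← p + (dp/dt)·Δt with the new parameters.
p: 0.73900 → 0.86003  (Δp = +0.12103)
p: 0.86003 → 0.87395  (Δp = +0.01392)
p: 0.87395 → 0.87326  (Δp = -0.00069)
p: 0.87326 → 0.87330  (Δp = +0.00005)

0.8733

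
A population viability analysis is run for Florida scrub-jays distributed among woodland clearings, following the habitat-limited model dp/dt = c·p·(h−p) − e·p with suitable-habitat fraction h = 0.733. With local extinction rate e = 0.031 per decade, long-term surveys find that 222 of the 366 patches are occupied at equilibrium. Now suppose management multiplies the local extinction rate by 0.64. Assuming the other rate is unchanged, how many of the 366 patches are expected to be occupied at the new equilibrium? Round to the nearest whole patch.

Observed p* = 222/366 = 0.60656.
Balance c(h−p*) = e gives c = e/(0.733 − 0.60656) = 0.031/0.12644 = 0.24518.
New p* = 0.733 − e/c = 0.733 − 0.01984/0.24518 = 0.65208.
Expected occupied = 366 × 0.65208 = 238.66 ≈ 239.

239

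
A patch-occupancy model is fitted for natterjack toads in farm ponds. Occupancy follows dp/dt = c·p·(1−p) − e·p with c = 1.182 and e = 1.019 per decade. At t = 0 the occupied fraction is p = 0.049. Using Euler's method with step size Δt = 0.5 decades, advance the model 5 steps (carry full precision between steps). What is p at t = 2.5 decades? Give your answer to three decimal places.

Update rule: p ← p + [c·p·(1−p) − e·p]·Δt with Δt = 0.5.
t = 0.5: p = 0.04900 + (+0.00257) = 0.05157
t = 1: p = 0.05157 + (+0.00263) = 0.05421
t = 1.5: p = 0.05421 + (+0.00268) = 0.05689
t = 2: p = 0.05689 + (+0.00272) = 0.05961
t = 2.5: p = 0.05961 + (+0.00276) = 0.06237

0.062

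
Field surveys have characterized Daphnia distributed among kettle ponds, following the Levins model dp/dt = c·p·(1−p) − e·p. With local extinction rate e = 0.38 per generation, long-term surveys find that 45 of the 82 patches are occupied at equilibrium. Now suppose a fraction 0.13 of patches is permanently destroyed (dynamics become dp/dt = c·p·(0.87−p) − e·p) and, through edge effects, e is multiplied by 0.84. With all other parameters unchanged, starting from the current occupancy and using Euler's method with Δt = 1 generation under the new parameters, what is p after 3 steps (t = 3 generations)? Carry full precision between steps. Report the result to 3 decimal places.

Observed p* = 45/82 = 0.54878.
Balance c(1−p*) = e gives c = e/(1 − 0.54878) = 0.38/0.45122 = 0.84216.
Starting from p₀ = 0.54878; update p ← p + (dp/dt)·Δt with the new parameters.
p: 0.54878 → 0.52207  (Δp = -0.02672)
p: 0.52207 → 0.50840  (Δp = -0.01367)
p: 0.50840 → 0.50094  (Δp = -0.00746)

0.501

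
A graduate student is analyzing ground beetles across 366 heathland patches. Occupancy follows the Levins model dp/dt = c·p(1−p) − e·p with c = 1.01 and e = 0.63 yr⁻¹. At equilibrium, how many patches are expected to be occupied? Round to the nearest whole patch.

p* = 1 − e/c = 1 − 0.63/1.01 = 0.3762.
Expected occupied patches = N × p* = 366 × 0.3762 = 137.70 ≈ 138.

138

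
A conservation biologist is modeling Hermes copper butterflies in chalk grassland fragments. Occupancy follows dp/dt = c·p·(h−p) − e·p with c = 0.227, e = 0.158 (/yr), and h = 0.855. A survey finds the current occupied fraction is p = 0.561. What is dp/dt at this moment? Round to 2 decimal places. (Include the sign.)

Colonization term: c·p·(h−p) = 0.227×0.561×0.2940 = 0.03744.
Extinction term: e·p = 0.08864.
dp/dt = 0.03744 − 0.08864 = -0.05120.

-0.05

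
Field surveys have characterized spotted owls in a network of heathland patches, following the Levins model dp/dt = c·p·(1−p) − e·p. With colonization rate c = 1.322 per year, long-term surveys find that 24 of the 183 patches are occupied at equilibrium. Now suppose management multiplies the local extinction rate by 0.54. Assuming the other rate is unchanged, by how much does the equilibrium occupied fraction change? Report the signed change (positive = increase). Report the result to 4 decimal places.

Observed p* = 24/183 = 0.13115.
Balance c(1−p*) = e gives e = 1.322×(1 − 0.13115) = 1.14862.
New p* = 1 − e/c = 1 − 0.62025/1.32200 = 0.53082.
Δp* = 0.53082 − 0.13115 = +0.39967.

0.3997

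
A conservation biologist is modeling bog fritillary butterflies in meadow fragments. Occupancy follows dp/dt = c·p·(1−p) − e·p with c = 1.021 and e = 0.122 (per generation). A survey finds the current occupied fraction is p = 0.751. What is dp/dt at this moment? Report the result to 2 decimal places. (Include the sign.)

Colonization term: c·p·(1−p) = 1.021×0.751×0.2490 = 0.19093.
Extinction term: e·p = 0.09162.
dp/dt = 0.19093 − 0.09162 = 0.09930.

0.10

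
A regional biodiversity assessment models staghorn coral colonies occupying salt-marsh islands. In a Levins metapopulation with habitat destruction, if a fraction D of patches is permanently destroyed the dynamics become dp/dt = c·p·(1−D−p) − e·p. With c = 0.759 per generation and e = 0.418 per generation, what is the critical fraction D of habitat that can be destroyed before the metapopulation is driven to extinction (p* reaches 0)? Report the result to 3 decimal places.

0.449

The nontrivial equilibrium is p* = (1−D) − e/c; extinction occurs when this hits zero.
So D_crit = 1 − e/c = 1 − 0.418/0.759 = 1 − 0.5507 = 0.4493.
Note this equals the original equilibrium occupancy — the Levins extinction-debt result.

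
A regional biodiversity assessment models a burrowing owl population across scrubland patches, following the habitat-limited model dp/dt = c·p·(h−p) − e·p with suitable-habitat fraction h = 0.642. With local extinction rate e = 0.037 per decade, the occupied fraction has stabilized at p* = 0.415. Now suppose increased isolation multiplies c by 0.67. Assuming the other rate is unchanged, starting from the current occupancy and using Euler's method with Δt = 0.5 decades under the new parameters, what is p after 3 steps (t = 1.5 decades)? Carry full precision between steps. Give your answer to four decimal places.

Balance c(h−p*) = e gives c = e/(0.642 − 0.41500) = 0.037/0.22700 = 0.16300.
Starting from p₀ = 0.41500; update p ← p + (dp/dt)·Δt with the new parameters.
t = 0.5: p = 0.41500 + (-0.00253) = 0.41247
t = 1: p = 0.41247 + (-0.00246) = 0.41001
t = 1.5: p = 0.41001 + (-0.00239) = 0.40761

0.4076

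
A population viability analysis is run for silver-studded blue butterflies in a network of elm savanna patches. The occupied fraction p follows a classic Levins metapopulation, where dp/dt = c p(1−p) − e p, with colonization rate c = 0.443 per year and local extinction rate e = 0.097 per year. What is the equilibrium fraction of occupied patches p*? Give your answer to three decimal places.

At equilibrium, colonization balances extinction: c·p*·(1−p*) = e·p*.
So p* = 1 − e/c = 1 − 0.097/0.443 = 1 − 0.2190 = 0.7810.

0.781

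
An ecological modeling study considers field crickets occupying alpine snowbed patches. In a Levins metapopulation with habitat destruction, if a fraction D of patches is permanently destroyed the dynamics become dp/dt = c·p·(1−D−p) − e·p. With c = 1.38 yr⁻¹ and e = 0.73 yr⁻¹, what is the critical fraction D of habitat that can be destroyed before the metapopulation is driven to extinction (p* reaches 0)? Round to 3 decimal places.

The nontrivial equilibrium is p* = (1−D) − e/c; extinction occurs when this hits zero.
So D_crit = 1 − e/c = 1 − 0.73/1.38 = 1 − 0.5290 = 0.4710.
This equals the undisturbed p*, a classic result of Lande's extension.

0.471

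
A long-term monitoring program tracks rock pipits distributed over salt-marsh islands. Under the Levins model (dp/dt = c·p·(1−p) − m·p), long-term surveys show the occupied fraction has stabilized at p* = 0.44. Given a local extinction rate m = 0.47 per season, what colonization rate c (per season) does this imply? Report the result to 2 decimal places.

At equilibrium c(1−p*) = m, so c = m/(1−p*).
c = 0.47/(1 − 0.44) = 0.47/0.5600 = 0.8393.

0.84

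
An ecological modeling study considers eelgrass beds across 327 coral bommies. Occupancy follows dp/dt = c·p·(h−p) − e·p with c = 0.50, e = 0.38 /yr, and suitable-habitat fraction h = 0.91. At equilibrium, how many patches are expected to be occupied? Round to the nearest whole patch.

p* = h − e/c = 0.91 − 0.7600 = 0.1500.
Expected occupied patches = N × p* = 327 × 0.1500 = 49.05 ≈ 49.

49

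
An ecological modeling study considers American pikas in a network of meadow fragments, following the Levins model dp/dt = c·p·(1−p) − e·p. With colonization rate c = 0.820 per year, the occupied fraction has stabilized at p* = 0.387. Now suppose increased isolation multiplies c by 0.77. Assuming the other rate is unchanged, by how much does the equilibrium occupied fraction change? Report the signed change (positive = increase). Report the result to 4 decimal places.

Balance c(1−p*) = e gives e = 0.820×(1 − 0.38700) = 0.50266.
New p* = 1 − e/c = 1 − 0.50266/0.63140 = 0.20390.
Δp* = 0.20390 − 0.38700 = -0.18310.

-0.1831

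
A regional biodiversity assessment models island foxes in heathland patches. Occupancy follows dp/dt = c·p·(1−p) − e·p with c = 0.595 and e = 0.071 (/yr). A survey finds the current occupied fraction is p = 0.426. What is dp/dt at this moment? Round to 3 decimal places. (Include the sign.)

Colonization term: c·p·(1−p) = 0.595×0.426×0.5740 = 0.14549.
Extinction term: e·p = 0.03025.
dp/dt = 0.14549 − 0.03025 = 0.11525.

0.115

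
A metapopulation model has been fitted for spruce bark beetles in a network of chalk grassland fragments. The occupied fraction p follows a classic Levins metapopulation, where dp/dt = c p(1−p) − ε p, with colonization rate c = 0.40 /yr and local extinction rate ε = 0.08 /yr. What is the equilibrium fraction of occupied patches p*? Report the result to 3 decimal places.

At equilibrium, colonization balances extinction: c·p*·(1−p*) = ε·p*.
So p* = 1 − ε/c = 1 − 0.08/0.40 = 1 − 0.2000 = 0.8000.

0.800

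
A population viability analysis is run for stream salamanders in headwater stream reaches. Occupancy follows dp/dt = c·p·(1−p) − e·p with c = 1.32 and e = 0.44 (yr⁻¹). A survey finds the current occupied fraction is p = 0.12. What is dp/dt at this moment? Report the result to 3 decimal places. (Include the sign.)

Colonization term: c·p·(1−p) = 1.32×0.12×0.8800 = 0.13939.
Extinction term: e·p = 0.05280.
dp/dt = 0.13939 − 0.05280 = 0.08659.

0.087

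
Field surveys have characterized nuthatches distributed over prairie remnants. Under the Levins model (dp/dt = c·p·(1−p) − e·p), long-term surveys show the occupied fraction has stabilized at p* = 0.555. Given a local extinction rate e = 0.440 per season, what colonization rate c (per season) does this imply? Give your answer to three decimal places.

At equilibrium c(1−p*) = e, so c = e/(1−p*).
c = 0.440/(1 − 0.555) = 0.440/0.4450 = 0.9888.

0.989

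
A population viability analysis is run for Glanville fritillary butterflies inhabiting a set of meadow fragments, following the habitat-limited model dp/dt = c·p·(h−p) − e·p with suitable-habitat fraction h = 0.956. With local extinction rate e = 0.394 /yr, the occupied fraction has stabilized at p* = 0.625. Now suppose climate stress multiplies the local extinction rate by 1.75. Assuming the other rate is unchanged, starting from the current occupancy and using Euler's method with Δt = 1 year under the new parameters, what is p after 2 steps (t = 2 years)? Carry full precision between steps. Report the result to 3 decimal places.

0.407

Balance c(h−p*) = e gives c = e/(0.956 − 0.62500) = 0.394/0.33100 = 1.19033.
Starting from p₀ = 0.62500; update p ← p + (dp/dt)·Δt with the new parameters.
p: 0.62500 → 0.44031  (Δp = -0.18469)
p: 0.44031 → 0.40700  (Δp = -0.03331)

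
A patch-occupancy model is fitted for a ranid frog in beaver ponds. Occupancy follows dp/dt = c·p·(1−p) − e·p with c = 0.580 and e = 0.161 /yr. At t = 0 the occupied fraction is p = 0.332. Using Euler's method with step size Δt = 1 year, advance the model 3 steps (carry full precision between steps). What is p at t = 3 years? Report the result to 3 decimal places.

Update rule: p ← p + [c·p·(1−p) − e·p]·Δt with Δt = 1.
p: 0.33200 → 0.40718  (Δp = +0.07518)
p: 0.40718 → 0.48163  (Δp = +0.07445)
p: 0.48163 → 0.54889  (Δp = +0.06726)

0.549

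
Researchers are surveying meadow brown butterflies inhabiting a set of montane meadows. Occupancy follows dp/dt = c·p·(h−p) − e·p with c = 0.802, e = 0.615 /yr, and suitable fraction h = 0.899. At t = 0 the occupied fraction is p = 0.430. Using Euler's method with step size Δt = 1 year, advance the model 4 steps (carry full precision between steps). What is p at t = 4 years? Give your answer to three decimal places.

0.222

Update rule: p ← p + [c·p·(h−p) − e·p]·Δt with Δt = 1.
  1  |  dp/dt·Δt = -0.102711  |  p_1 = 0.327289
  2  |  dp/dt·Δt = -0.051217  |  p_2 = 0.276072
  3  |  dp/dt·Δt = -0.031862  |  p_3 = 0.244210
  4  |  dp/dt·Δt = -0.021944  |  p_4 = 0.222266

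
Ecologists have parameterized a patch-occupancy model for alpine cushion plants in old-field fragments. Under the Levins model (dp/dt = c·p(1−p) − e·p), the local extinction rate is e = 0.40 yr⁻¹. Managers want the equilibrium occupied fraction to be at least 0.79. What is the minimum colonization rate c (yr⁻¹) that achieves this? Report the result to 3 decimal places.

p* = 1 − e/c ≥ 0.79 requires e/c ≤ 0.2100, i.e. c ≥ e/0.2100.
c_min = 0.40/0.2100 = 1.9048.

1.905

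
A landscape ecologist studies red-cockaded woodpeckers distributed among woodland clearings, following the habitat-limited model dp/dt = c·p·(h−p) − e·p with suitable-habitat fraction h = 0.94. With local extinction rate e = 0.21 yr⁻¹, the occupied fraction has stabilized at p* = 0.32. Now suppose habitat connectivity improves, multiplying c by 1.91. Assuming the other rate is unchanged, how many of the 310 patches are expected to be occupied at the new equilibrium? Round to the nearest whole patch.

Balance c(h−p*) = e gives c = e/(0.94 − 0.32000) = 0.21/0.62000 = 0.33871.
New p* = 0.94 − e/c = 0.94 − 0.21000/0.64694 = 0.61539.
Expected occupied = 310 × 0.61539 = 190.77 ≈ 191.

191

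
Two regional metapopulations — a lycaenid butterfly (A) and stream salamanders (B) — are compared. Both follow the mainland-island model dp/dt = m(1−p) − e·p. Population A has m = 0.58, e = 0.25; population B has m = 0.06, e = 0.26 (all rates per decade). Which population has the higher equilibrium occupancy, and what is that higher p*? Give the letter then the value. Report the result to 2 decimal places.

A, 0.70

A: p*_A = m/(m+e) = 0.58/0.8300 = 0.6988.
B: p*_B = 0.06/0.3200 = 0.1875.
A is higher at 0.6988.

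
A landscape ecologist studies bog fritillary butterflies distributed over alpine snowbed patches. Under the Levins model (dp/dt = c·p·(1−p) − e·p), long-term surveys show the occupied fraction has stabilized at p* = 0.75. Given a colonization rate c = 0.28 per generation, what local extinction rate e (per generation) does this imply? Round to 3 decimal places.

At equilibrium c(1−p*) = e.
e = 0.28 × (1 − 0.75) = 0.28 × 0.2500 = 0.0700.

0.070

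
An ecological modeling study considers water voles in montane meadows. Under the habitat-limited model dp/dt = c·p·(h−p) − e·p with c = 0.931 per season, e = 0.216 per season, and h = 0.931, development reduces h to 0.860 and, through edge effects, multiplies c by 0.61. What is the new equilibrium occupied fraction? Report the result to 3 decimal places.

Before: p* = h − e/c = 0.931 − 0.216/0.931 = 0.931 − 0.2320 = 0.6990.
After: c = 0.56791, e = 0.216, h = 0.860; p* = 0.860 − 0.216/0.56791 = 0.4797.

0.480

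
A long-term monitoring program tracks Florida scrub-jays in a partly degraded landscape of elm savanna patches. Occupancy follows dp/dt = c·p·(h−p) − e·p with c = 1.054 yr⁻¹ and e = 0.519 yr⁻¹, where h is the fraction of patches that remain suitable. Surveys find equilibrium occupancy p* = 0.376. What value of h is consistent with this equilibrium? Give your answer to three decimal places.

0.868

At equilibrium c(h−p*) = e, so h = p* + e/c.
h = 0.376 + 0.519/1.054 = 0.376 + 0.4924 = 0.8684.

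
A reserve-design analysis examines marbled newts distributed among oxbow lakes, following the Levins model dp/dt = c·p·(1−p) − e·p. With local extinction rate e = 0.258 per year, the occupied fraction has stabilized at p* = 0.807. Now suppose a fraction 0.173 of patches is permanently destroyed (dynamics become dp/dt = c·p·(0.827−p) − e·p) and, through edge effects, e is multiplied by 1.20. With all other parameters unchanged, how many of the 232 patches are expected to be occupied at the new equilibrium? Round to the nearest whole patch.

138

Balance c(1−p*) = e gives c = e/(1 − 0.80700) = 0.258/0.19300 = 1.33679.
New p* = 0.827 − e/c = 0.827 − 0.30960/1.33679 = 0.59540.
Expected occupied = 232 × 0.59540 = 138.13 ≈ 138.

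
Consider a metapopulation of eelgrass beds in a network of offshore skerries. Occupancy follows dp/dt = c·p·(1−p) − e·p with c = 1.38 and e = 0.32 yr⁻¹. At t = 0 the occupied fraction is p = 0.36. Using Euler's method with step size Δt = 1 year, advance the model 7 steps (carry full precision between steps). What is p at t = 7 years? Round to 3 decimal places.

Update rule: p ← p + [c·p·(1−p) − e·p]·Δt with Δt = 1.
t = 1: p = 0.36000 + (+0.20275) = 0.56275
t = 2: p = 0.56275 + (+0.15949) = 0.72224
t = 3: p = 0.72224 + (+0.04573) = 0.76796
t = 4: p = 0.76796 + (+0.00016) = 0.76813
t = 5: p = 0.76813 + (-0.00001) = 0.76812
t = 6: p = 0.76812 + (+0.00000) = 0.76812
t = 7: p = 0.76812 + (-0.00000) = 0.76812

0.768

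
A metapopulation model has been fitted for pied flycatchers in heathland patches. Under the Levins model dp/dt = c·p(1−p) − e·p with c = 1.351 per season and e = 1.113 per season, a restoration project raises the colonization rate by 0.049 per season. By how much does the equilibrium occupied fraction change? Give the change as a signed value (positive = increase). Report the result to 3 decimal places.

Before: p* = 1 − 1.113/1.351 = 0.1762.
After the change, c = 1.4, e = 1.113, so p* = 1 − 1.113/1.4 = 0.2050.
Δp* = 0.2050 − 0.1762 = +0.0288.

0.029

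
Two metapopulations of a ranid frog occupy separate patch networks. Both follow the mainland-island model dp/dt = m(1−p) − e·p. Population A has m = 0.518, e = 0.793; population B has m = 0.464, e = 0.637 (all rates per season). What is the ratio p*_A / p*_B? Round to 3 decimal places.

A: p*_A = m/(m+e) = 0.518/1.3110 = 0.3951.
B: p*_B = 0.464/1.1010 = 0.4214.
p*_A / p*_B = 0.3951/0.4214 = 0.9376.

0.938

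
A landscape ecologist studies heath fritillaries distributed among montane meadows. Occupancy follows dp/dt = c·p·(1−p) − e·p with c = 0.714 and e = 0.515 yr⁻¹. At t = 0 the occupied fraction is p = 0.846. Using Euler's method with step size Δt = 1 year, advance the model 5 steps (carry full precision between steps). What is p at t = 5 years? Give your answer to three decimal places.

0.334

Update rule: p ← p + [c·p·(1−p) − e·p]·Δt with Δt = 1.
step 1: Δp = -0.34267, p = 0.50333
step 2: Δp = -0.08072, p = 0.42261
step 3: Δp = -0.04342, p = 0.37919
step 4: Δp = -0.02720, p = 0.35199
step 5: Δp = -0.01842, p = 0.33357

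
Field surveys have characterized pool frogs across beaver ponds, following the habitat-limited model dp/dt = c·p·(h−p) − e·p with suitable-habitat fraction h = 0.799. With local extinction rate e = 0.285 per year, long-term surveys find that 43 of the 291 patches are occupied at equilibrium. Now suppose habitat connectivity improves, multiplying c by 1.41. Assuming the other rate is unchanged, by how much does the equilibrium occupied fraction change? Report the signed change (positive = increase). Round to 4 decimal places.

0.1894

Observed p* = 43/291 = 0.14777.
Balance c(h−p*) = e gives c = e/(0.799 − 0.14777) = 0.285/0.65123 = 0.43763.
New p* = 0.799 − e/c = 0.799 − 0.28500/0.61706 = 0.33713.
Δp* = 0.33713 − 0.14777 = +0.18936.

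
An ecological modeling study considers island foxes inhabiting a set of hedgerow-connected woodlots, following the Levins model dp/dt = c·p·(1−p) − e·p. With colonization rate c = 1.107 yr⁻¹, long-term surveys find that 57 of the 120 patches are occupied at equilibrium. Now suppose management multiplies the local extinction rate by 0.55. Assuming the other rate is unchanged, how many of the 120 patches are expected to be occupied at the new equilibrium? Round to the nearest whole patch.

Observed p* = 57/120 = 0.47500.
Balance c(1−p*) = e gives e = 1.107×(1 − 0.47500) = 0.58117.
New p* = 1 − e/c = 1 − 0.31964/1.10700 = 0.71126.
Expected occupied = 120 × 0.71126 = 85.35 ≈ 85.

85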